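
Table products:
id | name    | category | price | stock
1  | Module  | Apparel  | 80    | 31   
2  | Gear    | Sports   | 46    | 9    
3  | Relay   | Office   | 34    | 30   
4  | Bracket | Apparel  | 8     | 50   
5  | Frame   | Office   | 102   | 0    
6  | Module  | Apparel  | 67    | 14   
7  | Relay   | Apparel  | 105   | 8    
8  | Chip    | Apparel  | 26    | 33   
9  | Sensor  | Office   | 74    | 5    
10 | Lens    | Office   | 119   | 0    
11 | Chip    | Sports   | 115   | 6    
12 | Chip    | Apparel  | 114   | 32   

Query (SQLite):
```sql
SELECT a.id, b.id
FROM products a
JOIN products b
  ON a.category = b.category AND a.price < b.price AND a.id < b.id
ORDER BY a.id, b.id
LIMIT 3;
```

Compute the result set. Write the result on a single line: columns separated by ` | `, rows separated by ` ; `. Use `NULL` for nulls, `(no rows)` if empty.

Pairs (a,b) with same category, a.price < b.price, a.id < b.id.
category groups: Apparel:{1,4,6,7,8,12} Office:{3,5,9,10} Sports:{2,11}
Ordered by (a.id, b.id); first 3.

1 | 7 ; 1 | 12 ; 2 | 11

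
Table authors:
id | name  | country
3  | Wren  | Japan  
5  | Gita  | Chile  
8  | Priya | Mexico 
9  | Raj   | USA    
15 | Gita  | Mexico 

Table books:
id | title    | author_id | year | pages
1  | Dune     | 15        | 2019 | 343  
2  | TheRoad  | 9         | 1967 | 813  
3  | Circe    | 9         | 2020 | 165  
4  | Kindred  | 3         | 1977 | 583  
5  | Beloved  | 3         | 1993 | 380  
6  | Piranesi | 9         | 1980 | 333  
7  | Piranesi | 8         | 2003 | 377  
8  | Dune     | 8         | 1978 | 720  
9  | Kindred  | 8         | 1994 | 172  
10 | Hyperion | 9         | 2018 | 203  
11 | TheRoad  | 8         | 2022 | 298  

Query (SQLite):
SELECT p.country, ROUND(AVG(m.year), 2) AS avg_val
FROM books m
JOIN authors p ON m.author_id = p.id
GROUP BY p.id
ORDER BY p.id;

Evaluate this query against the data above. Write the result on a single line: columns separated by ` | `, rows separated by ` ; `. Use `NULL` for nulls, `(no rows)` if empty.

Join each books row to its authors via author_id.
Group joined rows by authors.id; compute ROUND(AVG(m.year), 2) per group.
  3: ids {4, 5} → ROUND(AVG(m.year), 2)=1985
  8: ids {7, 8, 9, 11} → ROUND(AVG(m.year), 2)=1999.25
  9: ids {2, 3, 6, 10} → ROUND(AVG(m.year), 2)=1996.25
  15: ids {1} → ROUND(AVG(m.year), 2)=2019

Japan | 1985 ; Mexico | 1999.25 ; USA | 1996.25 ; Mexico | 2019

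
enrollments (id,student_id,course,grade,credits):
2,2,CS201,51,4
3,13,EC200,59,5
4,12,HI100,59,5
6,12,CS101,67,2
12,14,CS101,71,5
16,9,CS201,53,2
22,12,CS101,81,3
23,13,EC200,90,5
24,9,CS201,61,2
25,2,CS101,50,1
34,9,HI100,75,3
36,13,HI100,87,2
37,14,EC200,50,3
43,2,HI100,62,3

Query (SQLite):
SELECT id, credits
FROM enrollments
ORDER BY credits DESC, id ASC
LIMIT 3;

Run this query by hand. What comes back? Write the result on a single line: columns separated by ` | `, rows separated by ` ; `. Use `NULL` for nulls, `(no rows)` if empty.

3 | 5 ; 4 | 5 ; 12 | 5

Sort by credits desc, tiebreak id asc: (5, id=3), (5, id=4), (5, id=12), (5, id=23), (4, id=2), (3, id=22) …. Take first 3.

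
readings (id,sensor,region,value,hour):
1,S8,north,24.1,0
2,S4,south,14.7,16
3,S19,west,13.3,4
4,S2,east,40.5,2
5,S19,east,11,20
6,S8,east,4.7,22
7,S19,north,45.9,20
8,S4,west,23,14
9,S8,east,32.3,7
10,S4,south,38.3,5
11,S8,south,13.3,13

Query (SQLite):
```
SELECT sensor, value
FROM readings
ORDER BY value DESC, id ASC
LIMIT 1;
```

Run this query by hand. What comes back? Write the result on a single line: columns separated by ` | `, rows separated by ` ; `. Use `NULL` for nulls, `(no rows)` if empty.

S19 | 45.9

Sort by value desc, tiebreak id asc: (45.9, id=7), (40.5, id=4), (38.3, id=10), (32.3, id=9) …. Take first 1.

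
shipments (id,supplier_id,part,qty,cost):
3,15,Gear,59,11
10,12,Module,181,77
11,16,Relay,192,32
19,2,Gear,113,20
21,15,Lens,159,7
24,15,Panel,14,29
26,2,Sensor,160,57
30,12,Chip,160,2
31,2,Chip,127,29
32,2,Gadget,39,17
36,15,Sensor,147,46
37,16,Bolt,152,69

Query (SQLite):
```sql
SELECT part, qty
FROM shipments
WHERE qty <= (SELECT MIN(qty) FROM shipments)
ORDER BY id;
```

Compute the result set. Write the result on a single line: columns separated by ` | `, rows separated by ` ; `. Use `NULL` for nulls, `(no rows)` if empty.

Scalar subquery: MIN(qty) over all shipments rows = 14.
Keep rows where qty <= that value.

Panel | 14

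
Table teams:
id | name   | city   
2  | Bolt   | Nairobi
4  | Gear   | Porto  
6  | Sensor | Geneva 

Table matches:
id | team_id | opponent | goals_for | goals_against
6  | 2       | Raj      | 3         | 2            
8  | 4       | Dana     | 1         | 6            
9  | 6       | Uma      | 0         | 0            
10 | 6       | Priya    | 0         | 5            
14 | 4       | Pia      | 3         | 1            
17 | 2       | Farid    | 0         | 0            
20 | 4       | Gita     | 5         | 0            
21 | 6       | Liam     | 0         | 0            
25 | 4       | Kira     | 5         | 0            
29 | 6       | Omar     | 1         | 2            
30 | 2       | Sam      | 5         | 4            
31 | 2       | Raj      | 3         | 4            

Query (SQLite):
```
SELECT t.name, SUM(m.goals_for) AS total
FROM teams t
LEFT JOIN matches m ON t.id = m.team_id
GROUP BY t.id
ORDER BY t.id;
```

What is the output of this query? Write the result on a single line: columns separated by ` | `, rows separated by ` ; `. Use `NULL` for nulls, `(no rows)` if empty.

Bolt | 11 ; Gear | 14 ; Sensor | 1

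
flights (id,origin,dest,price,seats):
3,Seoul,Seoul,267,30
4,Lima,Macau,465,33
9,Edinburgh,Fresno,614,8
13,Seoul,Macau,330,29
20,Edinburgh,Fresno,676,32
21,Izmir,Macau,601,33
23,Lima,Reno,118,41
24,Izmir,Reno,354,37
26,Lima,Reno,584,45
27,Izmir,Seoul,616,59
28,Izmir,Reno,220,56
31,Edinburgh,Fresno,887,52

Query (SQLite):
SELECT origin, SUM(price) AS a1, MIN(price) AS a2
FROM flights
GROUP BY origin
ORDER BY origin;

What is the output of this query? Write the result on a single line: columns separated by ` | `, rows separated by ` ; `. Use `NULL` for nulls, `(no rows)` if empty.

Group flights by origin.
Per group compute: SUM(price), MIN(price).
  Edinburgh: ids {9, 20, 31} → SUM(price)=2177, MIN(price)=614
  Izmir: ids {21, 24, 27, 28} → SUM(price)=1791, MIN(price)=220
  Lima: ids {4, 23, 26} → SUM(price)=1167, MIN(price)=118
  Seoul: ids {3, 13} → SUM(price)=597, MIN(price)=267

Edinburgh | 2177 | 614 ; Izmir | 1791 | 220 ; Lima | 1167 | 118 ; Seoul | 597 | 267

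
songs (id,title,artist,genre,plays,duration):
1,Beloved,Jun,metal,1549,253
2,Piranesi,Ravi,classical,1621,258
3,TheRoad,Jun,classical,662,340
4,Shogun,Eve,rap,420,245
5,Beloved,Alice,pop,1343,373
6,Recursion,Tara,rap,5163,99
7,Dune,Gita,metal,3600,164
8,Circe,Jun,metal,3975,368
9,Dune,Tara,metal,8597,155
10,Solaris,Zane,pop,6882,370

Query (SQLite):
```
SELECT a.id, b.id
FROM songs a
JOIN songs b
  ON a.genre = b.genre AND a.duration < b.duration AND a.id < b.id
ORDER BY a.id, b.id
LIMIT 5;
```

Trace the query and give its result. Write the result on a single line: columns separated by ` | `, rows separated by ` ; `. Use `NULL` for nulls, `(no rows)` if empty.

1 | 8 ; 2 | 3 ; 7 | 8

Pairs (a,b) with same genre, a.duration < b.duration, a.id < b.id.
genre groups: classical:{2,3} metal:{1,7,8,9} pop:{5,10} rap:{4,6}
Ordered by (a.id, b.id); first 5.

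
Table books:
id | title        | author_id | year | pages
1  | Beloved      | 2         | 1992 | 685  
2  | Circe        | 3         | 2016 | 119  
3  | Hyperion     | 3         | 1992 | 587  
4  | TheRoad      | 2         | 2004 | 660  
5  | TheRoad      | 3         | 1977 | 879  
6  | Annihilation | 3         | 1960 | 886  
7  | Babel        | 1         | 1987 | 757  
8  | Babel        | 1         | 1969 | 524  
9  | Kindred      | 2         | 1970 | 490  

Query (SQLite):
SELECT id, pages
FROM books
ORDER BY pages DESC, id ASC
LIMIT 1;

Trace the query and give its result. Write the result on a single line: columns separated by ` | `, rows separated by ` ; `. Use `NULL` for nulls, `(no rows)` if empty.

Sort by pages desc, tiebreak id asc: (886, id=6), (879, id=5), (757, id=7), (685, id=1) …. Take first 1.

6 | 886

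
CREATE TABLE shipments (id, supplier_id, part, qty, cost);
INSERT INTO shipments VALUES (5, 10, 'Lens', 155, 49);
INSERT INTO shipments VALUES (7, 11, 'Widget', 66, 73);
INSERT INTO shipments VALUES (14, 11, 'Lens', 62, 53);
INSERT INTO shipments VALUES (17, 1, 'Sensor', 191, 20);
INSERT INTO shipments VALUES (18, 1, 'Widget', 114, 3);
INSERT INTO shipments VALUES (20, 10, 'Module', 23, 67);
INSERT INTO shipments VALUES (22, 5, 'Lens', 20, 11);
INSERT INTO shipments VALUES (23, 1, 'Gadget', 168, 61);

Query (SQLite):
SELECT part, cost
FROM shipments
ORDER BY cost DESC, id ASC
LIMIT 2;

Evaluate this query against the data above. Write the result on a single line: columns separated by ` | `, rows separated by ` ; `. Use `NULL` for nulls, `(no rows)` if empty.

Sort by cost desc, tiebreak id asc: (73, id=7), (67, id=20), (61, id=23), (53, id=14), (49, id=5) …. Take first 2.

Widget | 73 ; Module | 67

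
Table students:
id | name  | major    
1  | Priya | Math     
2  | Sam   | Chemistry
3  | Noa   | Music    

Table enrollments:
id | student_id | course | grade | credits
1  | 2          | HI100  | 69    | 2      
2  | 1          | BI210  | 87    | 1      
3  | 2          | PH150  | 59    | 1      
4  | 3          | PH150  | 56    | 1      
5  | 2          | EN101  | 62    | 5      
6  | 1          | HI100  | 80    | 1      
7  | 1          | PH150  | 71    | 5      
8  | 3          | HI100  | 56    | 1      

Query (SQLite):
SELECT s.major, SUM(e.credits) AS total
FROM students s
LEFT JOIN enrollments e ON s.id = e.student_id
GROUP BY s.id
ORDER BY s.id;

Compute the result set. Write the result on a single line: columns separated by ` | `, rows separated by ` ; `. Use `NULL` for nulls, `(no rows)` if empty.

Math | 7 ; Chemistry | 8 ; Music | 2

LEFT JOIN keeps every students row; unmatched ones get NULL for enrollments columns.
Group by students.id and compute SUM(e.credits). SUM over an all-NULL group is NULL.
  1: ids {2, 6, 7} → SUM(e.credits)=7
  2: ids {1, 3, 5} → SUM(e.credits)=8
  3: ids {4, 8} → SUM(e.credits)=2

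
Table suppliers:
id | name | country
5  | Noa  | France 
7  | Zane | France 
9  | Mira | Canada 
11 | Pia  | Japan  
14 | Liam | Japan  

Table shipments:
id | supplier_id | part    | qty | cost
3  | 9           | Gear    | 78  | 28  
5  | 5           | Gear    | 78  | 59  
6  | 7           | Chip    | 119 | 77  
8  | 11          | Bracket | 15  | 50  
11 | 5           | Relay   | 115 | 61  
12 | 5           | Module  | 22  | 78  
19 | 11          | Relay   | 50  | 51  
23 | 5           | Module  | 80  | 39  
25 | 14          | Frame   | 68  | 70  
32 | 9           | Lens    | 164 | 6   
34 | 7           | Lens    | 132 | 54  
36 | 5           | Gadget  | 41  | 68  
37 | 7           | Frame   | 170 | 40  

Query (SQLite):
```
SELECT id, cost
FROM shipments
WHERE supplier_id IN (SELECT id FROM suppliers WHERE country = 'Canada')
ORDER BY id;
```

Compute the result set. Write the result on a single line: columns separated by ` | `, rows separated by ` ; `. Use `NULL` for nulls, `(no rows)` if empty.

3 | 28 ; 32 | 6

Inner query: suppliers.id where country = 'Canada'.
Outer: keep shipments rows whose supplier_id is in that set.
Inner query → {9}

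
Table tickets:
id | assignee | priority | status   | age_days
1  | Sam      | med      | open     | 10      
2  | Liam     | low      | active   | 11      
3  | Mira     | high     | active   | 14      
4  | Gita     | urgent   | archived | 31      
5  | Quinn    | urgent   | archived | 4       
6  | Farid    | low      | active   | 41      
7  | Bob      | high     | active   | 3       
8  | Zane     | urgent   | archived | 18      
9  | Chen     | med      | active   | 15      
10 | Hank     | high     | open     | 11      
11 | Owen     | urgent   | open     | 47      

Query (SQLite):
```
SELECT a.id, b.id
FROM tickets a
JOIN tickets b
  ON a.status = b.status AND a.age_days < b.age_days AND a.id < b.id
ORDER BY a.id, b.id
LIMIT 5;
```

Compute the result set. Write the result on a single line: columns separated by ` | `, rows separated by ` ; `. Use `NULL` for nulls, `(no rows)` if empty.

1 | 10 ; 1 | 11 ; 2 | 3 ; 2 | 6 ; 2 | 9

Pairs (a,b) with same status, a.age_days < b.age_days, a.id < b.id.
status groups: active:{2,3,6,7,9} archived:{4,5,8} open:{1,10,11}
Ordered by (a.id, b.id); first 5.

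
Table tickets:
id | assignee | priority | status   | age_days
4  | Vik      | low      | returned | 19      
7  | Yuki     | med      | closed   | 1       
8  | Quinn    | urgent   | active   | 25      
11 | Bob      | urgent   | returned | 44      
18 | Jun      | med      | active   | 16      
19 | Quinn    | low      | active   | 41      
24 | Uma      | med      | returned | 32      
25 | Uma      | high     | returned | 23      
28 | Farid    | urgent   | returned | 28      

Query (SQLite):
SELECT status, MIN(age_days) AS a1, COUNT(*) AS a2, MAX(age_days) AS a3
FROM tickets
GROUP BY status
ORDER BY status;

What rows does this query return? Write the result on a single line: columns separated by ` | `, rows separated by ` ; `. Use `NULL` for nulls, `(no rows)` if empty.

Group tickets by status.
Per group compute: MIN(age_days), COUNT(*), MAX(age_days).
  active: ids {8, 18, 19} → MIN(age_days)=16, COUNT(*)=3, MAX(age_days)=41
  closed: ids {7} → MIN(age_days)=1, COUNT(*)=1, MAX(age_days)=1
  returned: ids {4, 11, 24, 25, 28} → MIN(age_days)=19, COUNT(*)=5, MAX(age_days)=44

active | 16 | 3 | 41 ; closed | 1 | 1 | 1 ; returned | 19 | 5 | 44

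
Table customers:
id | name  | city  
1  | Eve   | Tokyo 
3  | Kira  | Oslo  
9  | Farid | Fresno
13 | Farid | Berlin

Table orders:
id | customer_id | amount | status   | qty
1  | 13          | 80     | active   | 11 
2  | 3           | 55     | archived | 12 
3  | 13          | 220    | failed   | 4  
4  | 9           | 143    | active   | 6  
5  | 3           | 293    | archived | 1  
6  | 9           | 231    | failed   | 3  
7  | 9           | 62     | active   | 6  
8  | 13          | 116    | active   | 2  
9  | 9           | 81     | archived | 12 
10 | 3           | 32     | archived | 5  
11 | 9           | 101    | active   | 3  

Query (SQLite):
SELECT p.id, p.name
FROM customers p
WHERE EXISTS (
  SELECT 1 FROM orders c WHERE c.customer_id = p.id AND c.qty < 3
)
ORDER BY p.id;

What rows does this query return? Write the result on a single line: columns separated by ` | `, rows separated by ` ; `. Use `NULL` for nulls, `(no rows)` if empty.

For each customers row, check whether any orders with matching customer_id has qty < 3.
Keep rows where that is true.

3 | Kira ; 13 | Farid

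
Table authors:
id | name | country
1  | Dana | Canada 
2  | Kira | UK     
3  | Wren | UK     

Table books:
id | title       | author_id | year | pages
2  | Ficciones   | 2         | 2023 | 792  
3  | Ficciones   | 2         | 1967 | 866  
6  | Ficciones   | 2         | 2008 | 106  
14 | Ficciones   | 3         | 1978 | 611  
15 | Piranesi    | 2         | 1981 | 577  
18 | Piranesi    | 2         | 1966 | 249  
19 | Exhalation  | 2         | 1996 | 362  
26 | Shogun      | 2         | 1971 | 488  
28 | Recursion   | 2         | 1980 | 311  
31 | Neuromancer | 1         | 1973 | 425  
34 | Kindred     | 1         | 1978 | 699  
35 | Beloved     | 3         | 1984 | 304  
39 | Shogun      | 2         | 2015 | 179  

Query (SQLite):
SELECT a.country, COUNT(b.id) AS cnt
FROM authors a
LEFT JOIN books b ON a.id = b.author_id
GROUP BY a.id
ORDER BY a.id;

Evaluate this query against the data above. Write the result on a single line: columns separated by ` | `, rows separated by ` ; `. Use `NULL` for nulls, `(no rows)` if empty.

LEFT JOIN keeps every authors row; unmatched ones get NULL for books columns.
Group by authors.id and compute COUNT(b.id). COUNT(col) of an all-NULL group is 0.
  1: ids {31, 34} → COUNT(b.id)=2
  2: ids {2, 3, 6, 15, 18, 19, 26, 28, 39} → COUNT(b.id)=9
  3: ids {14, 35} → COUNT(b.id)=2

Canada | 2 ; UK | 9 ; UK | 2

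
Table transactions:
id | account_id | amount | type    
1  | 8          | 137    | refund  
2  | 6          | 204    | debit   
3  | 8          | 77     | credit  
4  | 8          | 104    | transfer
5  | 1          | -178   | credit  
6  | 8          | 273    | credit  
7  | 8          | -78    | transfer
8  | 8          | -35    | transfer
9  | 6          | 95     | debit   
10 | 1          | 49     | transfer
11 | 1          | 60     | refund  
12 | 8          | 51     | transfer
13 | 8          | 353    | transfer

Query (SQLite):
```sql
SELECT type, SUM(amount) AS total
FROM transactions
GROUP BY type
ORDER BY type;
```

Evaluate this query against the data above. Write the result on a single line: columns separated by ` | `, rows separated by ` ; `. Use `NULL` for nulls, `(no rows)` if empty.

Partition transactions by type; compute SUM(amount) within each group.
  credit: ids {3, 5, 6} → SUM(amount)=172
  debit: ids {2, 9} → SUM(amount)=299
  refund: ids {1, 11} → SUM(amount)=197
  transfer: ids {4, 7, 8, 10, 12, 13} → SUM(amount)=444

credit | 172 ; debit | 299 ; refund | 197 ; transfer | 444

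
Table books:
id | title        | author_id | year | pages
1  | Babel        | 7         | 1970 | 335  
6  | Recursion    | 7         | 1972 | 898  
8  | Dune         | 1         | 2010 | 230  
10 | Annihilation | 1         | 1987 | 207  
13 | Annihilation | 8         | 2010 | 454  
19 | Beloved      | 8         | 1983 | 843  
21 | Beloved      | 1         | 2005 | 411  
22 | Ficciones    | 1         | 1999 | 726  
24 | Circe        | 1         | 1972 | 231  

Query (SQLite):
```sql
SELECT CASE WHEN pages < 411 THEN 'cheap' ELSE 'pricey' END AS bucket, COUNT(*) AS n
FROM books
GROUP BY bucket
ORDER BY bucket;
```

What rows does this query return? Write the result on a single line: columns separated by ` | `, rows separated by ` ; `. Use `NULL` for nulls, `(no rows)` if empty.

Bucket rows by pages < 411 → 'cheap' else 'pricey'; count each bucket.

cheap | 4 ; pricey | 5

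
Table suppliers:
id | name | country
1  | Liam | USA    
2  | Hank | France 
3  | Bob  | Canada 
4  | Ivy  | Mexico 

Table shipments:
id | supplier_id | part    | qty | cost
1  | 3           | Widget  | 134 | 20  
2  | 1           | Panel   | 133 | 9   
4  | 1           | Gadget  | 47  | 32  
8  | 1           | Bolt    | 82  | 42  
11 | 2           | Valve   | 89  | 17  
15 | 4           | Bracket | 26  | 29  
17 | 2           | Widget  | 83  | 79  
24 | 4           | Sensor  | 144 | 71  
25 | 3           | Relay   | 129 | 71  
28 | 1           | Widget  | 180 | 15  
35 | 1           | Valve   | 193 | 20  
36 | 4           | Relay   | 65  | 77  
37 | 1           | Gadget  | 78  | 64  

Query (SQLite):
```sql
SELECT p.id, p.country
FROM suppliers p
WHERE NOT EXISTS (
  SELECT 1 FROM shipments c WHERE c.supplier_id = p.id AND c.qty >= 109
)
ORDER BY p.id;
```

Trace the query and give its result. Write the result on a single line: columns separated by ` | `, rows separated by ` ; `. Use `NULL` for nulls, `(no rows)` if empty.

For each suppliers row, check whether any shipments with matching supplier_id has qty >= 109.
Keep rows where that is false.

2 | France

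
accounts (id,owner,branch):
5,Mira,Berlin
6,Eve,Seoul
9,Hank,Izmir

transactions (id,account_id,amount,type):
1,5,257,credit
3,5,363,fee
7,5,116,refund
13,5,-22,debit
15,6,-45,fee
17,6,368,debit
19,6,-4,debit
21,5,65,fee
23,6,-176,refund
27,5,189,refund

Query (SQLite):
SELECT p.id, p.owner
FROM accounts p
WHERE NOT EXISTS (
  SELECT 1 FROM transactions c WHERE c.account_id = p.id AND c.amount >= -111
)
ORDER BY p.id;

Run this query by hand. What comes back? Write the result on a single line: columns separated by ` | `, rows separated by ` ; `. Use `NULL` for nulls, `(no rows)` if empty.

9 | Hank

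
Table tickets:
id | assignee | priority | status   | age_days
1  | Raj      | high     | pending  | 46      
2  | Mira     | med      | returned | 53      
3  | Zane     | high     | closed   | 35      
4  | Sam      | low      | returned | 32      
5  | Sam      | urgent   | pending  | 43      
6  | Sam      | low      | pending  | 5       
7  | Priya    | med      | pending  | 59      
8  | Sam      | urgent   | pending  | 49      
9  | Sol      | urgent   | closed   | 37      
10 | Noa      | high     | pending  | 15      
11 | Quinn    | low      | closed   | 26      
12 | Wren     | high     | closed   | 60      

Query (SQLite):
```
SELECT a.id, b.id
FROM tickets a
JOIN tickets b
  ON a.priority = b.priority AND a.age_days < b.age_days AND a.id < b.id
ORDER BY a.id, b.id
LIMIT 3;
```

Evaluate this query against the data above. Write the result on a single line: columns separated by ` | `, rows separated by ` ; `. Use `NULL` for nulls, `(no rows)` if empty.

1 | 12 ; 2 | 7 ; 3 | 12

Pairs (a,b) with same priority, a.age_days < b.age_days, a.id < b.id.
priority groups: high:{1,3,10,12} low:{4,6,11} med:{2,7} urgent:{5,8,9}
Ordered by (a.id, b.id); first 3.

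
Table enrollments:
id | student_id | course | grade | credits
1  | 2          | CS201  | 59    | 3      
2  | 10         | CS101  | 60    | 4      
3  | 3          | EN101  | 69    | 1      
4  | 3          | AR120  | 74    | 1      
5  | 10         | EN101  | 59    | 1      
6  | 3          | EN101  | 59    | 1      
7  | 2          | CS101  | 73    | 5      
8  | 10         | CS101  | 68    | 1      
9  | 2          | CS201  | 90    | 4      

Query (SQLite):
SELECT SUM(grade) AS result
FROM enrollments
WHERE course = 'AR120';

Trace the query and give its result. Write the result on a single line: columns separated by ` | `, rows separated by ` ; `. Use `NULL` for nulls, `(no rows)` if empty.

Rows where course='AR120' → grade values: [74].
SUM of non-NULL values = 74.

74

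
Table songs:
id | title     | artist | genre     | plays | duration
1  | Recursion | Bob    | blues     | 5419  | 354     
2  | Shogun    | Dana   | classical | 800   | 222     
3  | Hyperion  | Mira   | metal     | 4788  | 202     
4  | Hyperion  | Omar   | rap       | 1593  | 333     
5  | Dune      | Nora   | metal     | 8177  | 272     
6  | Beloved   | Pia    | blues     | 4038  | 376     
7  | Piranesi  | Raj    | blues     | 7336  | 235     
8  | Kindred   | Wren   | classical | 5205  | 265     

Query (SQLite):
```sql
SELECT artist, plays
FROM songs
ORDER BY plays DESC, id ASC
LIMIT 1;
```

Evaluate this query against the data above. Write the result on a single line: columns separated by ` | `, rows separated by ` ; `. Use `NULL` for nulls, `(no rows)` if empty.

Sort by plays desc, tiebreak id asc: (8177, id=5), (7336, id=7), (5419, id=1), (5205, id=8) …. Take first 1.

Nora | 8177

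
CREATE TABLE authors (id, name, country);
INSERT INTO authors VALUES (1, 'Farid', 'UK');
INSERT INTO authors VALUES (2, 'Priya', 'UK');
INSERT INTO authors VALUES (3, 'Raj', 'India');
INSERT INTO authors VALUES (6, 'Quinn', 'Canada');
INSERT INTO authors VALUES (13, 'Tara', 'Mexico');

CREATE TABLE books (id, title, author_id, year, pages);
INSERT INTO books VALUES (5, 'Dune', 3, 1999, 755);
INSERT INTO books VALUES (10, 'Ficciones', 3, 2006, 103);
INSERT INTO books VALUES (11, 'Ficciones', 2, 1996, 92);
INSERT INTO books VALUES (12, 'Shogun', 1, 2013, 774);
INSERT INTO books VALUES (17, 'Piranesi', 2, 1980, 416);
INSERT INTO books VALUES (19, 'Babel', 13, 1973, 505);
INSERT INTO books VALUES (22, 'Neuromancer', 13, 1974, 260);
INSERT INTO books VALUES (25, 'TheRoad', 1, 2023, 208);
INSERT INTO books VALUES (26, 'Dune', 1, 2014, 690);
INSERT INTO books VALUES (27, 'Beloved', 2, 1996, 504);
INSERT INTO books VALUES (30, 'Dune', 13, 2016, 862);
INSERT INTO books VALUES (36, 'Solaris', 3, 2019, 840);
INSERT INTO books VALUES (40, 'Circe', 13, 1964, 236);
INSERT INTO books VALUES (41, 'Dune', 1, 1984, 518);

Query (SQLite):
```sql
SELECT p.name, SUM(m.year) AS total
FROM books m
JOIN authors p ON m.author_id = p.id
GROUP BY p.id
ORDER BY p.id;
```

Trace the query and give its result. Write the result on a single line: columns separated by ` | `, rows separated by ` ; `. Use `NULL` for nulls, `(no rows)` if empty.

Join each books row to its authors via author_id.
Group joined rows by authors.id; compute SUM(m.year) per group.
  1: ids {12, 25, 26, 41} → SUM(m.year)=8034
  2: ids {11, 17, 27} → SUM(m.year)=5972
  3: ids {5, 10, 36} → SUM(m.year)=6024
  13: ids {19, 22, 30, 40} → SUM(m.year)=7927

Farid | 8034 ; Priya | 5972 ; Raj | 6024 ; Tara | 7927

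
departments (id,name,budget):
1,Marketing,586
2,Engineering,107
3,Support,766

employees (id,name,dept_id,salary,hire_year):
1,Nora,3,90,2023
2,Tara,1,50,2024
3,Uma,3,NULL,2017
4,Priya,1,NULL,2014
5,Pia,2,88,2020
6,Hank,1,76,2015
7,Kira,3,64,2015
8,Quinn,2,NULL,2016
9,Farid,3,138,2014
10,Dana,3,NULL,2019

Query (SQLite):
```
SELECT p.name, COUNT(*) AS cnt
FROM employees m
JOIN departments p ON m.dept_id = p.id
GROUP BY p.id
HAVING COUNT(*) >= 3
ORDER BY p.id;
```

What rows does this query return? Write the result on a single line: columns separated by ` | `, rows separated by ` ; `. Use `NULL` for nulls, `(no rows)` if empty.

Marketing | 3 ; Support | 5

Join each employees row to its departments via dept_id.
Group joined rows by departments.id; compute COUNT(*) per group.
HAVING: keep groups with count ≥ 3.
  1: ids {2, 4, 6} → COUNT(*)=3
  2: ids {5, 8} → COUNT(*)=2
  3: ids {1, 3, 7, 9, 10} → COUNT(*)=5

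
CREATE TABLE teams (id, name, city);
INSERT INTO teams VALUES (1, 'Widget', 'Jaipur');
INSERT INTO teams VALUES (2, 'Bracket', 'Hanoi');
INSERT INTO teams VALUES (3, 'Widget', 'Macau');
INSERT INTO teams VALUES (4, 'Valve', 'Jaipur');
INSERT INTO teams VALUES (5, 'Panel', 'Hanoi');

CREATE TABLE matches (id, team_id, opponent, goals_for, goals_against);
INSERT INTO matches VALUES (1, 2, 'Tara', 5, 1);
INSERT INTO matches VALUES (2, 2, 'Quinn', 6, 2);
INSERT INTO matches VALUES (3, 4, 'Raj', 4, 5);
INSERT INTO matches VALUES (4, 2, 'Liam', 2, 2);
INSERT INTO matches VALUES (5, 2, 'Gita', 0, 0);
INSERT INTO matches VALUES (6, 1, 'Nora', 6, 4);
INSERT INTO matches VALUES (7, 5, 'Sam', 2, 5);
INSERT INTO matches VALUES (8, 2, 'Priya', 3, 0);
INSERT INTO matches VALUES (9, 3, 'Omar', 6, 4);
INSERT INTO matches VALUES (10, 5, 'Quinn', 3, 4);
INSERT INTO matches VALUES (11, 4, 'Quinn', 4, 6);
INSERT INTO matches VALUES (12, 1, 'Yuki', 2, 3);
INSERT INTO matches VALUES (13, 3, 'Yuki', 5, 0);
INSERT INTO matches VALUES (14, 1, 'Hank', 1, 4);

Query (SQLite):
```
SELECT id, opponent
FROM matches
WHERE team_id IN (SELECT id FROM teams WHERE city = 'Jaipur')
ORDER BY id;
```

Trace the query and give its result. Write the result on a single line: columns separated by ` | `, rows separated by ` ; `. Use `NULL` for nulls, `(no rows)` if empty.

3 | Raj ; 6 | Nora ; 11 | Quinn ; 12 | Yuki ; 14 | Hank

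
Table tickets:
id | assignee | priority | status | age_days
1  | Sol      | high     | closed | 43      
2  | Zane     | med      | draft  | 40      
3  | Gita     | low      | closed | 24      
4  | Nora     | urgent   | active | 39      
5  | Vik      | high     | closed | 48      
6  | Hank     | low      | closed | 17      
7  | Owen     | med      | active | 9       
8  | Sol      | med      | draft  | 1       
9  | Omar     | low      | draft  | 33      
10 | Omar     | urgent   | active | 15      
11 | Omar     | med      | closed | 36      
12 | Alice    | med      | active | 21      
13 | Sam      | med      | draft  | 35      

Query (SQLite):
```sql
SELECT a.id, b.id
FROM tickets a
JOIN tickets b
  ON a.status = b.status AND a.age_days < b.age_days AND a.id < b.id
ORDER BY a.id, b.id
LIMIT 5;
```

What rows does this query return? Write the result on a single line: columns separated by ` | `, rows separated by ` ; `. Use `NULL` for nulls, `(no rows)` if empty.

Pairs (a,b) with same status, a.age_days < b.age_days, a.id < b.id.
status groups: active:{4,7,10,12} closed:{1,3,5,6,11} draft:{2,8,9,13}
Ordered by (a.id, b.id); first 5.

1 | 5 ; 3 | 5 ; 3 | 11 ; 6 | 11 ; 7 | 10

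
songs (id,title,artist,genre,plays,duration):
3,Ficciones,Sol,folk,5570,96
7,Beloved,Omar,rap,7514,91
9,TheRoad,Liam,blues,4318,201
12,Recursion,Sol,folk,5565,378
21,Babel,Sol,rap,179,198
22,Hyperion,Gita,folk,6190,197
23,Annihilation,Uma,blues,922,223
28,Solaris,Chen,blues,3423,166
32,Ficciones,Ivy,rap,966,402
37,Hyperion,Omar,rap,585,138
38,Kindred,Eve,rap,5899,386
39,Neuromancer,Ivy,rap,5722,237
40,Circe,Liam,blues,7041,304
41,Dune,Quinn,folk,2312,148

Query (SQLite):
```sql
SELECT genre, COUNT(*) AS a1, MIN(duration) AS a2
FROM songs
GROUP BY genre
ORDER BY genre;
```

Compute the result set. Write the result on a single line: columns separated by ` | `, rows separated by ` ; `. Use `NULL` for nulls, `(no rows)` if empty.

blues | 4 | 166 ; folk | 4 | 96 ; rap | 6 | 91

Group songs by genre.
Per group compute: COUNT(*), MIN(duration).
  blues: ids {9, 23, 28, 40} → COUNT(*)=4, MIN(duration)=166
  folk: ids {3, 12, 22, 41} → COUNT(*)=4, MIN(duration)=96
  rap: ids {7, 21, 32, 37, 38, 39} → COUNT(*)=6, MIN(duration)=91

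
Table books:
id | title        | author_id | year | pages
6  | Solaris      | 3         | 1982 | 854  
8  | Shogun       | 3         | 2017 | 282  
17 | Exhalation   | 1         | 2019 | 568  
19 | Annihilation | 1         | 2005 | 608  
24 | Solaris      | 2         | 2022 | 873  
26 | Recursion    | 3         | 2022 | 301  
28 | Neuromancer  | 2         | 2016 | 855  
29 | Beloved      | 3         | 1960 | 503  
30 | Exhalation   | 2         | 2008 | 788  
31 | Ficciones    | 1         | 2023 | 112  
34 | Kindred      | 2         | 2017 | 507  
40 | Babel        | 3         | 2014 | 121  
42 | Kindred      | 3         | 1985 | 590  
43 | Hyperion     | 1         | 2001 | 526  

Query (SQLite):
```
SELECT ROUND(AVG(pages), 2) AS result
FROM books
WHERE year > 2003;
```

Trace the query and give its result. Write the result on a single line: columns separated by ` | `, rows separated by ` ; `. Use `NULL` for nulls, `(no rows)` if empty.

501.5

Rows where year > 2003 → pages values: [282, 568, 608, 873, 301, 855, 788, 112, 507, 121].
AVG = 5015 / 10 (rounded to 2 dp).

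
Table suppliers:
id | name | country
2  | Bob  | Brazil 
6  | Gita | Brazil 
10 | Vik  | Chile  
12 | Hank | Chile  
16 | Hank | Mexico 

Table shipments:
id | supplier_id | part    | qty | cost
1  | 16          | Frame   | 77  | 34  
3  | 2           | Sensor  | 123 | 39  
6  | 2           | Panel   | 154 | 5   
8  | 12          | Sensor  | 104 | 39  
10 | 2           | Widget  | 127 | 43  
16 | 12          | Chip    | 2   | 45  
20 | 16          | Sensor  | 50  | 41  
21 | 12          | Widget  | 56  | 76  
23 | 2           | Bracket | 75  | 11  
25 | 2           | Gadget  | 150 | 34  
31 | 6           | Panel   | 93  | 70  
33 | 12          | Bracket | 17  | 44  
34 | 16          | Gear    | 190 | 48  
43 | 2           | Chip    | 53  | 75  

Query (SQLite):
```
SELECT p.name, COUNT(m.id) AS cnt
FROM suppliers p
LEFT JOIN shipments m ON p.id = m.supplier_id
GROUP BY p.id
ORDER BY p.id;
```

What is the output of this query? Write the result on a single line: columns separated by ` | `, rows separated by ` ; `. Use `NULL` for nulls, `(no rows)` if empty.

LEFT JOIN keeps every suppliers row; unmatched ones get NULL for shipments columns.
Group by suppliers.id and compute COUNT(m.id). COUNT(col) of an all-NULL group is 0.
  2: ids {3, 6, 10, 23, 25, 43} → COUNT(m.id)=6
  6: ids {31} → COUNT(m.id)=1
  10: ids {—} → COUNT(m.id)=0
  12: ids {8, 16, 21, 33} → COUNT(m.id)=4
  16: ids {1, 20, 34} → COUNT(m.id)=3

Bob | 6 ; Gita | 1 ; Vik | 0 ; Hank | 4 ; Hank | 3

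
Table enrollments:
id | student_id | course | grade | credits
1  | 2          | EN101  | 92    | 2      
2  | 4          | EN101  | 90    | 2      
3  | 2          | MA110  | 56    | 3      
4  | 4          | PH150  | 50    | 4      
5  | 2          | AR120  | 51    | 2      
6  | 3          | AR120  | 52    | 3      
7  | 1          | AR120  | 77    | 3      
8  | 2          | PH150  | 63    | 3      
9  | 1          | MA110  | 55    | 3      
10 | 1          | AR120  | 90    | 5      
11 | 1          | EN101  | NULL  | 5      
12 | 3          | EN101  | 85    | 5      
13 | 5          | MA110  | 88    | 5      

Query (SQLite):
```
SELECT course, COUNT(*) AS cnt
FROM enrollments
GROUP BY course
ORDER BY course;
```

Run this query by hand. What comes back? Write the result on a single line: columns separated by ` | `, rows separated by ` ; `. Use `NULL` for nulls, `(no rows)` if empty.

Partition enrollments by course; compute COUNT(*) within each group.
  AR120: ids {5, 6, 7, 10} → COUNT(*)=4
  EN101: ids {1, 2, 11, 12} → COUNT(*)=4
  MA110: ids {3, 9, 13} → COUNT(*)=3
  PH150: ids {4, 8} → COUNT(*)=2

AR120 | 4 ; EN101 | 4 ; MA110 | 3 ; PH150 | 2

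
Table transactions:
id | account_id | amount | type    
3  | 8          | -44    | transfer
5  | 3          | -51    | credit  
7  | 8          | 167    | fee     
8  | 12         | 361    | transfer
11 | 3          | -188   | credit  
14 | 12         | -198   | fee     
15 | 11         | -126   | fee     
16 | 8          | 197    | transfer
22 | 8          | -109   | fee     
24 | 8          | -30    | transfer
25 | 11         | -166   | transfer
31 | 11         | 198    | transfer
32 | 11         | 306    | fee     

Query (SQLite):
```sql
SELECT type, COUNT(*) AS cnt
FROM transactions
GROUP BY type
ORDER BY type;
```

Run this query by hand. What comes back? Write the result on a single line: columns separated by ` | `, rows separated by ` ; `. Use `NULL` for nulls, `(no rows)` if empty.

credit | 2 ; fee | 5 ; transfer | 6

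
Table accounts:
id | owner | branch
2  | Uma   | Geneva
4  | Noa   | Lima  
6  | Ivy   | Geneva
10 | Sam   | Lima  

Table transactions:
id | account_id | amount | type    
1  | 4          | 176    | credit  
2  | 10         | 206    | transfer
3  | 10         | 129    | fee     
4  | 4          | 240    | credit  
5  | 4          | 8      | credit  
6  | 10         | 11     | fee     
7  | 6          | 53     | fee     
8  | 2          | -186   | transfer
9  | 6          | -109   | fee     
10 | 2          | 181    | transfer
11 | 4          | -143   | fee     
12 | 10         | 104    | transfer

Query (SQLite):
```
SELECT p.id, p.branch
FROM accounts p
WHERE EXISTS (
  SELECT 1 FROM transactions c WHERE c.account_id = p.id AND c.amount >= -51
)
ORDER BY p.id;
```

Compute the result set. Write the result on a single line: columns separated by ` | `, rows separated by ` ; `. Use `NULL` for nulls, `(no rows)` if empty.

2 | Geneva ; 4 | Lima ; 6 | Geneva ; 10 | Lima

For each accounts row, check whether any transactions with matching account_id has amount >= -51.
Keep rows where that is true.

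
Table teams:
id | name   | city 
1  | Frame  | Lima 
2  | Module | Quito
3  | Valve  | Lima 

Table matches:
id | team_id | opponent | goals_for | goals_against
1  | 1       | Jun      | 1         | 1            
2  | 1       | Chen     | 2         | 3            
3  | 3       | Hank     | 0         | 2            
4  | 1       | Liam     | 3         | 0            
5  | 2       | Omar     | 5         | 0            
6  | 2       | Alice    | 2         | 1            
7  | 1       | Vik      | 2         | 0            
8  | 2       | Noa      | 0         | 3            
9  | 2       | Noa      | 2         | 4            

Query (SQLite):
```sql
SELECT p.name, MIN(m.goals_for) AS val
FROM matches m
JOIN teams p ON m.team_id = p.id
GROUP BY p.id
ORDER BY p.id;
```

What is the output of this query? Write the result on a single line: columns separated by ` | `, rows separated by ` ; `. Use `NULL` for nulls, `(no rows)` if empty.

Frame | 1 ; Module | 0 ; Valve | 0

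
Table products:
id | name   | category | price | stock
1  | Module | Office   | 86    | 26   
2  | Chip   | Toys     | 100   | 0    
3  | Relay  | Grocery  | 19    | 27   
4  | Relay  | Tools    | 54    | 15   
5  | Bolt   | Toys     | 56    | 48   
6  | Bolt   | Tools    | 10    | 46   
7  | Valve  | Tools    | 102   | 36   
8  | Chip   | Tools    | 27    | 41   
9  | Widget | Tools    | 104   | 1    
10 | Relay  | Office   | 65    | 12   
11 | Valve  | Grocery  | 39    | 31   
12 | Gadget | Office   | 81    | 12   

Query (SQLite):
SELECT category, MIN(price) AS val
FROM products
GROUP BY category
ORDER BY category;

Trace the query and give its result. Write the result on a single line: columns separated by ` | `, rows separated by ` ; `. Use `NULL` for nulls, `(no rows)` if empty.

Grocery | 19 ; Office | 65 ; Tools | 10 ; Toys | 56

Partition products by category; compute MIN(price) within each group.
  Grocery: ids {3, 11} → MIN(price)=19
  Office: ids {1, 10, 12} → MIN(price)=65
  Tools: ids {4, 6, 7, 8, 9} → MIN(price)=10
  Toys: ids {2, 5} → MIN(price)=56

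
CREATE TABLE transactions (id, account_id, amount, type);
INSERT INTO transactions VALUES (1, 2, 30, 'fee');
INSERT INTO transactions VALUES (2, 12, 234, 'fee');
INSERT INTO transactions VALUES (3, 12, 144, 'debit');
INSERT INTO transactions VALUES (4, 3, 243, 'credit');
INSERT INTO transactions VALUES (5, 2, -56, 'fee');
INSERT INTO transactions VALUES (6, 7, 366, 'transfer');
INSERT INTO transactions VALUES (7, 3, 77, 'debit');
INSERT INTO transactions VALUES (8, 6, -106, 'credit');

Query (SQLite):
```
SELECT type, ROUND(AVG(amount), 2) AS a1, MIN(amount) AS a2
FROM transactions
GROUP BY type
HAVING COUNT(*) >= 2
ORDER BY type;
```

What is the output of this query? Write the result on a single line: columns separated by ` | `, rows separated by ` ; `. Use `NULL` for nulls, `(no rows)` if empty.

credit | 68.5 | -106 ; debit | 110.5 | 77 ; fee | 69.33 | -56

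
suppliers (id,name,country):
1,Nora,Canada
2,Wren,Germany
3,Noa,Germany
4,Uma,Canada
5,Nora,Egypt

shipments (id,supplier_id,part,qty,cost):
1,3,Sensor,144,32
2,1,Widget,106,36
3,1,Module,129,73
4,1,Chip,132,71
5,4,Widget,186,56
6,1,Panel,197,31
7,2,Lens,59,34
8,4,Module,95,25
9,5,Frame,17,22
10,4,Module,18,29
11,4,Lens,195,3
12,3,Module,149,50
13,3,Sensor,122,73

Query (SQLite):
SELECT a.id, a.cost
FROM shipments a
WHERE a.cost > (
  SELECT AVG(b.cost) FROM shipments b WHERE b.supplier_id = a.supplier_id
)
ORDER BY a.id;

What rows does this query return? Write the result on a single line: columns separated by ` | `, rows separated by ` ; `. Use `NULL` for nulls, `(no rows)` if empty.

3 | 73 ; 4 | 71 ; 5 | 56 ; 10 | 29 ; 13 | 73

For each shipments row a, compute AVG(cost) over rows sharing a.supplier_id.
Keep row a if a.cost > that per-group AVG.
  supplier_id=1: AVG(cost) = 52.75
  supplier_id=2: AVG(cost) = 34.0
  supplier_id=3: AVG(cost) = 51.666667
  supplier_id=4: AVG(cost) = 28.25
  supplier_id=5: AVG(cost) = 22.0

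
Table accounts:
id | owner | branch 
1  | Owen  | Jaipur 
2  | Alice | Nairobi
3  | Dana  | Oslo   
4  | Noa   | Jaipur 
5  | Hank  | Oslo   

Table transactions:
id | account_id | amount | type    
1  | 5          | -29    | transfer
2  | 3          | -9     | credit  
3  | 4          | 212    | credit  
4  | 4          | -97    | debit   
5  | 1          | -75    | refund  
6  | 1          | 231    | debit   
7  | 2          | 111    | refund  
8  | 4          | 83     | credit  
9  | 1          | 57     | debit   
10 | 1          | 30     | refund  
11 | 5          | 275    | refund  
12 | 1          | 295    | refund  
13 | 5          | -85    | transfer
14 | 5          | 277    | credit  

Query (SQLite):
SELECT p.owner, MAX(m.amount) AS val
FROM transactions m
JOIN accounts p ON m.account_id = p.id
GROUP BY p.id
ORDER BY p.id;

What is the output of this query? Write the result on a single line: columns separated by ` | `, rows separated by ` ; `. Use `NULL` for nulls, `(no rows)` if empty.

Join each transactions row to its accounts via account_id.
Group joined rows by accounts.id; compute MAX(m.amount) per group.
  1: ids {5, 6, 9, 10, 12} → MAX(m.amount)=295
  2: ids {7} → MAX(m.amount)=111
  3: ids {2} → MAX(m.amount)=-9
  4: ids {3, 4, 8} → MAX(m.amount)=212
  5: ids {1, 11, 13, 14} → MAX(m.amount)=277

Owen | 295 ; Alice | 111 ; Dana | -9 ; Noa | 212 ; Hank | 277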